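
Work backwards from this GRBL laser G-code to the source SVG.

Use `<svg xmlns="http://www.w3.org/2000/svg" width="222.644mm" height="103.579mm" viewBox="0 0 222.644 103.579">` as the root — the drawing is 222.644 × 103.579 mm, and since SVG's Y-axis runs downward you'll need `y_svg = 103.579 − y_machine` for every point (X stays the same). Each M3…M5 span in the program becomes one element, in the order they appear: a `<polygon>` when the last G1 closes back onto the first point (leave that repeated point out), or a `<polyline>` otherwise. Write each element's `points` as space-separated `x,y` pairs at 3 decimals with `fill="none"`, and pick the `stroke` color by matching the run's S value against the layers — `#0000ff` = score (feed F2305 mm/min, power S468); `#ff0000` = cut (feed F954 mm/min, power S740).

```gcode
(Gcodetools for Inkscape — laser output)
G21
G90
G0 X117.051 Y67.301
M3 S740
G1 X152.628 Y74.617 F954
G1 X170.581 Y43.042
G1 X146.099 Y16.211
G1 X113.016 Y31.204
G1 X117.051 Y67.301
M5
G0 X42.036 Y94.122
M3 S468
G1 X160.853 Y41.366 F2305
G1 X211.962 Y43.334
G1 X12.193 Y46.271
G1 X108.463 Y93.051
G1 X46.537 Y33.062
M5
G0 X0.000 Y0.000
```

Machine Y-up, SVG Y-down with viewBox height 103.579, so y_svg = 103.579 − y_machine; X carries over.

Run 1: S740 ⇒ cut layer `#ff0000`. The run returns to its start, so emit a `<polygon>` with points (Y-flipped): 117.051,36.278 152.628,28.962 170.581,60.537 146.099,87.368 113.016,72.375.

Run 2: S468 ⇒ score layer `#0000ff`. The run is open, so emit a `<polyline>` with points (Y-flipped): 42.036,9.457 160.853,62.213 211.962,60.245 12.193,57.308 108.463,10.528 46.537,70.517.

<svg xmlns="http://www.w3.org/2000/svg" width="222.644mm" height="103.579mm" viewBox="0 0 222.644 103.579">
  <polygon points="117.051,36.278 152.628,28.962 170.581,60.537 146.099,87.368 113.016,72.375" fill="none" stroke="#ff0000"/>
  <polyline points="42.036,9.457 160.853,62.213 211.962,60.245 12.193,57.308 108.463,10.528 46.537,70.517" fill="none" stroke="#0000ff"/>
</svg>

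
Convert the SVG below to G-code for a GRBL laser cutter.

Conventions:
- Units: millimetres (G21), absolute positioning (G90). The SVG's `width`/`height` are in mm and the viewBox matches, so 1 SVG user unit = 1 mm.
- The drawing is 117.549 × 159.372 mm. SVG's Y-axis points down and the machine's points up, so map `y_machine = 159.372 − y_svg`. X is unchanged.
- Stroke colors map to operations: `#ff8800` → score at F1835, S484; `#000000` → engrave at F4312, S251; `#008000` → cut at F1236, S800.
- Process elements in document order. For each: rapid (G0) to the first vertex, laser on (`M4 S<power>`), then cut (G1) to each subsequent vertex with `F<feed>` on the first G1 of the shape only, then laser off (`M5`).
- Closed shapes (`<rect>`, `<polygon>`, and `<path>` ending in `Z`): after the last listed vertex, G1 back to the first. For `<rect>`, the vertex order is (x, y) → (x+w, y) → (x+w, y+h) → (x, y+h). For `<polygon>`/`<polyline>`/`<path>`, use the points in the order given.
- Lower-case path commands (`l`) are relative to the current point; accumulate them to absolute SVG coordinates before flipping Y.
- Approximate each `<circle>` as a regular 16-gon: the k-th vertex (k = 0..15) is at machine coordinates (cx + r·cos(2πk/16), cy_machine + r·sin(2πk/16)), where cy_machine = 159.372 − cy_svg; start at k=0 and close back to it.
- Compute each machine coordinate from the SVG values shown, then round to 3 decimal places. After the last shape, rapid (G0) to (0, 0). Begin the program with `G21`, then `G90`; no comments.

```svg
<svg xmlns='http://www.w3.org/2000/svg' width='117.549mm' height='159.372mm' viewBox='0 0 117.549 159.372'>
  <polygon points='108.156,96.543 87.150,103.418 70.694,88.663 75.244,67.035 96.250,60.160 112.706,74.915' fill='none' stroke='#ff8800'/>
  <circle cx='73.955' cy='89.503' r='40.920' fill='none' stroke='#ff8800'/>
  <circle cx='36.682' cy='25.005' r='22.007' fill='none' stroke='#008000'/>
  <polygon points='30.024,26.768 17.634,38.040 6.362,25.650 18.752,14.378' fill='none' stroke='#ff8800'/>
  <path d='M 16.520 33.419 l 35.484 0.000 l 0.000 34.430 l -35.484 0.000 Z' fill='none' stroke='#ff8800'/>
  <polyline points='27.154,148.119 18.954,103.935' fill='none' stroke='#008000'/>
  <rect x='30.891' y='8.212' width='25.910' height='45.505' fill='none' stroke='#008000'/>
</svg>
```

G21
G90
G0 X108.156 Y62.829
M4 S484
G1 X87.150 Y55.954 F1835
G1 X70.694 Y70.709
G1 X75.244 Y92.337
G1 X96.250 Y99.212
G1 X112.706 Y84.457
G1 X108.156 Y62.829
M5
G0 X114.875 Y69.869
M4 S484
G1 X111.760 Y85.528 F1835
G1 X102.890 Y98.804
G1 X89.614 Y107.674
G1 X73.955 Y110.789
G1 X58.296 Y107.674
G1 X45.020 Y98.804
G1 X36.150 Y85.528
G1 X33.035 Y69.869
G1 X36.150 Y54.210
G1 X45.020 Y40.934
G1 X58.296 Y32.064
G1 X73.955 Y28.949
G1 X89.614 Y32.064
G1 X102.890 Y40.934
G1 X111.760 Y54.210
G1 X114.875 Y69.869
M5
G0 X58.689 Y134.367
M4 S800
G1 X57.014 Y142.789 F1236
G1 X52.243 Y149.928
G1 X45.104 Y154.699
G1 X36.682 Y156.374
G1 X28.260 Y154.699
G1 X21.121 Y149.928
G1 X16.350 Y142.789
G1 X14.675 Y134.367
G1 X16.350 Y125.945
G1 X21.121 Y118.806
G1 X28.260 Y114.035
G1 X36.682 Y112.360
G1 X45.104 Y114.035
G1 X52.243 Y118.806
G1 X57.014 Y125.945
G1 X58.689 Y134.367
M5
G0 X30.024 Y132.604
M4 S484
G1 X17.634 Y121.332 F1835
G1 X6.362 Y133.722
G1 X18.752 Y144.994
G1 X30.024 Y132.604
M5
G0 X16.520 Y125.953
M4 S484
G1 X52.004 Y125.953 F1835
G1 X52.004 Y91.523
G1 X16.520 Y91.523
G1 X16.520 Y125.953
M5
G0 X27.154 Y11.253
M4 S800
G1 X18.954 Y55.437 F1236
M5
G0 X30.891 Y151.160
M4 S800
G1 X56.801 Y151.160 F1236
G1 X56.801 Y105.655
G1 X30.891 Y105.655
G1 X30.891 Y151.160
M5
G0 X0.000 Y0.000

1 u = 1 mm; y_m = 159.372 − y.

[1] `<polygon>` regular polygon, #ff8800→score S484 F1835: (108.156,62.829) → (87.150,55.954) → (70.694,70.709) → (75.244,92.337) → (96.250,99.212) → (112.706,84.457) → (108.156,62.829) (closed)

[2] `<circle>` circle, #ff8800→score S484 F1835: (114.875,69.869) → (111.760,85.528) → (102.890,98.804) → (89.614,107.674) → (73.955,110.789) → (58.296,107.674) → (45.020,98.804) → (36.150,85.528) → (33.035,69.869) → (36.150,54.210) → (45.020,40.934) → (58.296,32.064) → (73.955,28.949) → (89.614,32.064) → (102.890,40.934) → (111.760,54.210) → (114.875,69.869) (closed)

[3] `<circle>` circle, #008000→cut S800 F1236: (58.689,134.367) → (57.014,142.789) → (52.243,149.928) → (45.104,154.699) → (36.682,156.374) → (28.260,154.699) → (21.121,149.928) → (16.350,142.789) → (14.675,134.367) → (16.350,125.945) → (21.121,118.806) → (28.260,114.035) → (36.682,112.360) → (45.104,114.035) → (52.243,118.806) → (57.014,125.945) → (58.689,134.367) (closed)

[4] `<polygon>` regular polygon, #ff8800→score S484 F1835: (30.024,132.604) → (17.634,121.332) → (6.362,133.722) → (18.752,144.994) → (30.024,132.604) (closed)

[5] `<path>` rectangle, #ff8800→score S484 F1835: (16.520,125.953) → (52.004,125.953) → (52.004,91.523) → (16.520,91.523) → (16.520,125.953) (closed)

[6] `<polyline>` line segment, #008000→cut S800 F1236: (27.154,11.253) → (18.954,55.437)

[7] `<rect>` rectangle, #008000→cut S800 F1236: (30.891,151.160) → (56.801,151.160) → (56.801,105.655) → (30.891,105.655) → (30.891,151.160) (closed)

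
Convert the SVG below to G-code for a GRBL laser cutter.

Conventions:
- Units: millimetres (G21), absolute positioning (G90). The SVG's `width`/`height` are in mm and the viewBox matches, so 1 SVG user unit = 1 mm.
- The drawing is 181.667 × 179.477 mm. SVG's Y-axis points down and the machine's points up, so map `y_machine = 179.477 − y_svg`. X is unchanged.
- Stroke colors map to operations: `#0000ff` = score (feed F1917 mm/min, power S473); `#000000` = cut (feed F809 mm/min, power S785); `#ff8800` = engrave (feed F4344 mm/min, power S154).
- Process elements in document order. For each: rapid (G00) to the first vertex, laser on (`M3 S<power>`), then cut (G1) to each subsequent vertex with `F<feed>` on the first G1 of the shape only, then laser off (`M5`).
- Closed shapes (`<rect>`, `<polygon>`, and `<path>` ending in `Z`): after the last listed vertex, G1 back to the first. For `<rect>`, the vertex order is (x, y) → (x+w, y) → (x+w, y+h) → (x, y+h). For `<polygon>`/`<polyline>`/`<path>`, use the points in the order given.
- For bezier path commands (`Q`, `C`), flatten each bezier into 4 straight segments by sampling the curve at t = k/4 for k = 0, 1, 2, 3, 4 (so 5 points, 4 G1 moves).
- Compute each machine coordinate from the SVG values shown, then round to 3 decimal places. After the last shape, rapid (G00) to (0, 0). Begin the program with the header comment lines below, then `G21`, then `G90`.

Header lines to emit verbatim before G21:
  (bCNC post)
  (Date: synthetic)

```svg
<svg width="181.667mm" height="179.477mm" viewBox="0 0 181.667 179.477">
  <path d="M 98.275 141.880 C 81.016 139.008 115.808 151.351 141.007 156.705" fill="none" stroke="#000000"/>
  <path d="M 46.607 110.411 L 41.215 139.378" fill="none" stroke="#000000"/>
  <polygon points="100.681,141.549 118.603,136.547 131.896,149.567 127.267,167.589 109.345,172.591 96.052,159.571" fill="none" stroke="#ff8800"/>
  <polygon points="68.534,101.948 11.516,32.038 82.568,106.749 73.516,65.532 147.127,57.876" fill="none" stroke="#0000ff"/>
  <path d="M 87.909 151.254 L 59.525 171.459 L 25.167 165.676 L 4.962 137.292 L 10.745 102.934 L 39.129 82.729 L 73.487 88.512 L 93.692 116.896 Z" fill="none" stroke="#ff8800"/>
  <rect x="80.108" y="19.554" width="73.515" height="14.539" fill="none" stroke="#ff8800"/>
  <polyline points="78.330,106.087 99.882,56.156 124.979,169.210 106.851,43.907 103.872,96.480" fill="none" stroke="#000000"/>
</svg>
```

(bCNC post)
(Date: synthetic)
G21
G90
G00 X98.275 Y37.597
M3 S785
G1 X94.127 Y37.245 F809
G1 X103.719 Y33.269
G1 X121.272 Y27.751
G1 X141.007 Y22.772
M5
G00 X46.607 Y69.066
M3 S785
G1 X41.215 Y40.099 F809
M5
G00 X100.681 Y37.928
M3 S154
G1 X118.603 Y42.930 F4344
G1 X131.896 Y29.910
G1 X127.267 Y11.888
G1 X109.345 Y6.886
G1 X96.052 Y19.906
G1 X100.681 Y37.928
M5
G00 X68.534 Y77.529
M3 S473
G1 X11.516 Y147.439 F1917
G1 X82.568 Y72.728
G1 X73.516 Y113.945
G1 X147.127 Y121.601
G1 X68.534 Y77.529
M5
G00 X87.909 Y28.223
M3 S154
G1 X59.525 Y8.018 F4344
G1 X25.167 Y13.801
G1 X4.962 Y42.185
G1 X10.745 Y76.543
G1 X39.129 Y96.748
G1 X73.487 Y90.965
G1 X93.692 Y62.581
G1 X87.909 Y28.223
M5
G00 X80.108 Y159.923
M3 S154
G1 X153.623 Y159.923 F4344
G1 X153.623 Y145.384
G1 X80.108 Y145.384
G1 X80.108 Y159.923
M5
G00 X78.330 Y73.390
M3 S785
G1 X99.882 Y123.321 F809
G1 X124.979 Y10.267
G1 X106.851 Y135.570
G1 X103.872 Y82.997
M5
G00 X0.000 Y0.000

Since the viewBox matches the mm dimensions, user units are millimetres directly. The only transform is the Y-flip y_m = 179.477 − y_svg.

Shape 1 is a cubic bezier drawn with `<path>`. Its stroke #000000 means cut at S785, F809. After flipping Y the toolpath is (98.275,37.597) → (94.127,37.245) → (103.719,33.269) → (121.272,27.751) → (141.007,22.772).

Shape 2 is a line segment drawn with `<path>`. Its stroke #000000 means cut at S785, F809. After flipping Y the toolpath is (46.607,69.066) → (41.215,40.099).

Shape 3 is a regular polygon drawn with `<polygon>`. Its stroke #ff8800 means engrave at S154, F4344. After flipping Y the toolpath is (100.681,37.928) → (118.603,42.930) → (131.896,29.910) → (127.267,11.888) → (109.345,6.886) → (96.052,19.906) → (100.681,37.928), returning to the start.

Shape 4 is a closed polygon drawn with `<polygon>`. Its stroke #0000ff means score at S473, F1917. After flipping Y the toolpath is (68.534,77.529) → (11.516,147.439) → (82.568,72.728) → (73.516,113.945) → (147.127,121.601) → (68.534,77.529), returning to the start.

Shape 5 is a regular polygon drawn with `<path>`. Its stroke #ff8800 means engrave at S154, F4344. After flipping Y the toolpath is (87.909,28.223) → (59.525,8.018) → (25.167,13.801) → (4.962,42.185) → (10.745,76.543) → (39.129,96.748) → (73.487,90.965) → (93.692,62.581) → (87.909,28.223), returning to the start.

Shape 6 is a rectangle drawn with `<rect>`. Its stroke #ff8800 means engrave at S154, F4344. After flipping Y the toolpath is (80.108,159.923) → (153.623,159.923) → (153.623,145.384) → (80.108,145.384) → (80.108,159.923), returning to the start.

Shape 7 is a open polyline drawn with `<polyline>`. Its stroke #000000 means cut at S785, F809. After flipping Y the toolpath is (78.330,73.390) → (99.882,123.321) → (124.979,10.267) → (106.851,135.570) → (103.872,82.997).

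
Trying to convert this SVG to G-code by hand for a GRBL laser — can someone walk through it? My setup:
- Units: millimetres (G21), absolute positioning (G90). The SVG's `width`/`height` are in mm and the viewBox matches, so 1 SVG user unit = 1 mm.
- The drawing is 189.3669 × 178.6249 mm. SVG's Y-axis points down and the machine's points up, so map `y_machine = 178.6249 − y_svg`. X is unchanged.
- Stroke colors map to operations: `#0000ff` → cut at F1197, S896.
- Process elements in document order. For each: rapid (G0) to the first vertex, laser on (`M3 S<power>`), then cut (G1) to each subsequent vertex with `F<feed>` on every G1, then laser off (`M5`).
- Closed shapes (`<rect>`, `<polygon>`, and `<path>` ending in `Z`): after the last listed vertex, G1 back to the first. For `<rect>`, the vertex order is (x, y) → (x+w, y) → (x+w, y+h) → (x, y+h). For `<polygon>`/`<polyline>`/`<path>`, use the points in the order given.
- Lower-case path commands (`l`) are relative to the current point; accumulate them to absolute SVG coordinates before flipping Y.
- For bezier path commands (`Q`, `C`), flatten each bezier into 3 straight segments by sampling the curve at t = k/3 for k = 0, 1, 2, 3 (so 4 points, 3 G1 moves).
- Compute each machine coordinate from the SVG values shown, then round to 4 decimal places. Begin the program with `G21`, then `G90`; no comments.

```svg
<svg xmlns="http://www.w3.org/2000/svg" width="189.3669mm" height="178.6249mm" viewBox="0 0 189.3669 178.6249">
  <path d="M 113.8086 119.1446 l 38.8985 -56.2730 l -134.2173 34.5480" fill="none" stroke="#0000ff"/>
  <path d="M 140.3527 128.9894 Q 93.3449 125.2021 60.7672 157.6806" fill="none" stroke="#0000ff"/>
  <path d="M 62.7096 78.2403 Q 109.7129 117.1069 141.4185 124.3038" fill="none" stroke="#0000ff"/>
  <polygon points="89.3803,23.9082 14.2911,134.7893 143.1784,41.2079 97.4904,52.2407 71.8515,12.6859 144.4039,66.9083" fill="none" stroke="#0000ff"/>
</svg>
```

G21
G90
G0 X113.8086 Y59.4803
M3 S896
G1 X152.7071 Y115.7533 F1197
G1 X18.4898 Y81.2053 F1197
M5
G0 X140.3527 Y49.6355
M3 S896
G1 X110.6175 Y48.1308 F1197
G1 X84.0890 Y38.5671 F1197
G1 X60.7672 Y20.9443 F1197
M5
G0 X62.7096 Y100.3846
M3 S896
G1 X92.3454 Y77.9924 F1197
G1 X118.5817 Y62.6379 F1197
G1 X141.4185 Y54.3211 F1197
M5
G0 X89.3803 Y154.7167
M3 S896
G1 X14.2911 Y43.8356 F1197
G1 X143.1784 Y137.4170 F1197
G1 X97.4904 Y126.3842 F1197
G1 X71.8515 Y165.9390 F1197
G1 X144.4039 Y111.7166 F1197
G1 X89.3803 Y154.7167 F1197
M5

viewBox `0 0 189.3669 178.6249` with mm width/height → 1 unit = 1 mm. Flip: y_m = 178.6249 − y_svg.

**Shape 1** — `<path>` open polyline, stroke `#0000ff` → cut (S896, F1197). Machine vertices: (113.8086,59.4803) → (152.7071,115.7533) → (18.4898,81.2053). Open path.

**Shape 2** — `<path>` quadratic bezier, stroke `#0000ff` → cut (S896, F1197). Control points (SVG): P0=(140.3527,128.9894), P1=(93.3449,125.2021), P2=(60.7672,157.6806); sampled at t=k/3. Machine vertices: (140.3527,49.6355) → (110.6175,48.1308) → (84.0890,38.5671) → (60.7672,20.9443). Open path.

**Shape 3** — `<path>` quadratic bezier, stroke `#0000ff` → cut (S896, F1197). Control points (SVG): P0=(62.7096,78.2403), P1=(109.7129,117.1069), P2=(141.4185,124.3038); sampled at t=k/3. Machine vertices: (62.7096,100.3846) → (92.3454,77.9924) → (118.5817,62.6379) → (141.4185,54.3211). Open path.

**Shape 4** — `<polygon>` closed polygon, stroke `#0000ff` → cut (S896, F1197). Machine vertices: (89.3803,154.7167) → (14.2911,43.8356) → (143.1784,137.4170) → (97.4904,126.3842) → (71.8515,165.9390) → (144.4039,111.7166) → (89.3803,154.7167). Closed: final G1 returns to the first vertex.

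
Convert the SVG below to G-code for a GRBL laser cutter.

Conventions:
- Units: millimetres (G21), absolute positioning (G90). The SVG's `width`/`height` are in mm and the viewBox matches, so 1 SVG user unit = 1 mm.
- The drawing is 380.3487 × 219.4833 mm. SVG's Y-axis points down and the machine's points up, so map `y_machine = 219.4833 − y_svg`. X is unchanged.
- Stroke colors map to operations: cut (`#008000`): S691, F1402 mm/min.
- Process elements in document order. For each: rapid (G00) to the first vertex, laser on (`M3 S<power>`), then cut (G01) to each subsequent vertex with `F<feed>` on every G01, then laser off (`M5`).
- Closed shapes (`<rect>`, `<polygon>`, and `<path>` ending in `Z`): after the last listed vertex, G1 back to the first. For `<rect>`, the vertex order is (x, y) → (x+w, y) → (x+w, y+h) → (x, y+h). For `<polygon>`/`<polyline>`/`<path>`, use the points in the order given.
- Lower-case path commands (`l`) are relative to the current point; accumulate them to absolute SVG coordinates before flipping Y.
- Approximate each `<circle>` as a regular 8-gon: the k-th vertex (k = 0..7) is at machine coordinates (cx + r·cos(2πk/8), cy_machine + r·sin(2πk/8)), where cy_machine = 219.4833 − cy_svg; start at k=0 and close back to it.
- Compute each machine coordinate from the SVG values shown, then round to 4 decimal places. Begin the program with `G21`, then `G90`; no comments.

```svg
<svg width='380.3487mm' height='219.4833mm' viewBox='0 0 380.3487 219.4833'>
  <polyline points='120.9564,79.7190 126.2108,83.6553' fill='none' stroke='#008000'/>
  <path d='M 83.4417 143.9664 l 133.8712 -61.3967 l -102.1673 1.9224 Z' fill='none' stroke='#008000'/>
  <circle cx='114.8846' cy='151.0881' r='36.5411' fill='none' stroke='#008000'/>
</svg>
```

G21
G90
G00 X120.9564 Y139.7643
M3 S691
G01 X126.2108 Y135.8280 F1402
M5
G00 X83.4417 Y75.5169
M3 S691
G01 X217.3129 Y136.9136 F1402
G01 X115.1456 Y134.9912 F1402
G01 X83.4417 Y75.5169 F1402
M5
G00 X151.4257 Y68.3952
M3 S691
G01 X140.7231 Y94.2337 F1402
G01 X114.8846 Y104.9363 F1402
G01 X89.0461 Y94.2337 F1402
G01 X78.3435 Y68.3952 F1402
G01 X89.0461 Y42.5567 F1402
G01 X114.8846 Y31.8541 F1402
G01 X140.7231 Y42.5567 F1402
G01 X151.4257 Y68.3952 F1402
M5

1 u = 1 mm; y_m = 219.4833 − y.

[1] `<polyline>` line segment, #008000→cut S691 F1402: (120.9564,139.7643) → (126.2108,135.8280)

[2] `<path>` closed polygon, #008000→cut S691 F1402: (83.4417,75.5169) → (217.3129,136.9136) → (115.1456,134.9912) → (83.4417,75.5169) (closed)

[3] `<circle>` circle, #008000→cut S691 F1402: (151.4257,68.3952) → (140.7231,94.2337) → (114.8846,104.9363) → (89.0461,94.2337) → (78.3435,68.3952) → (89.0461,42.5567) → (114.8846,31.8541) → (140.7231,42.5567) → (151.4257,68.3952) (closed)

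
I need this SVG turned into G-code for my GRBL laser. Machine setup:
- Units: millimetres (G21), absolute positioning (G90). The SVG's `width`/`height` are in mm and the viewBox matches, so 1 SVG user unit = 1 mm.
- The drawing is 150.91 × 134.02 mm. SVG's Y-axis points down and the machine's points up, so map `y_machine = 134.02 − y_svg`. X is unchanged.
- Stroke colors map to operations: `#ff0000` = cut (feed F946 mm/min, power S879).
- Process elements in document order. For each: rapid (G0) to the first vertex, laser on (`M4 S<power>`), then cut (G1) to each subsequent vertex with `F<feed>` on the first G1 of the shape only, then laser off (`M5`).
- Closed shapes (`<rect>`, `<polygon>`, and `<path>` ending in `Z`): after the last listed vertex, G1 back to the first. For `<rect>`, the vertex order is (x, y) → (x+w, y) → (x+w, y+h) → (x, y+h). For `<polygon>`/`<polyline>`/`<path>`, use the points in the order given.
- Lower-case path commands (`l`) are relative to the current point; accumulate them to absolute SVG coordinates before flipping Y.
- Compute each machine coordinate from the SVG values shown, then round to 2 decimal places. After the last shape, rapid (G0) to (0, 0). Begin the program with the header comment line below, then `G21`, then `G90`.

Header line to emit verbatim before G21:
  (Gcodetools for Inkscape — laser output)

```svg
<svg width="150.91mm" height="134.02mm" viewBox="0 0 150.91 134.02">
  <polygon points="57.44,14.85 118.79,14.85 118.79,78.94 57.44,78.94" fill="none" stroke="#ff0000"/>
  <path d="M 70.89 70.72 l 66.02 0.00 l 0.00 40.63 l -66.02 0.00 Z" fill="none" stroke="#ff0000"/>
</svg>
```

(Gcodetools for Inkscape — laser output)
G21
G90
G0 X57.44 Y119.17
M4 S879
G1 X118.79 Y119.17 F946
G1 X118.79 Y55.08
G1 X57.44 Y55.08
G1 X57.44 Y119.17
M5
G0 X70.89 Y63.30
M4 S879
G1 X136.91 Y63.30 F946
G1 X136.91 Y22.67
G1 X70.89 Y22.67
G1 X70.89 Y63.30
M5
G0 X0.00 Y0.00

1 u = 1 mm; y_m = 134.02 − y.

[1] `<polygon>` rectangle, #ff0000→cut S879 F946: (57.44,119.17) → (118.79,119.17) → (118.79,55.08) → (57.44,55.08) → (57.44,119.17) (closed)

[2] `<path>` rectangle, #ff0000→cut S879 F946: (70.89,63.30) → (136.91,63.30) → (136.91,22.67) → (70.89,22.67) → (70.89,63.30) (closed)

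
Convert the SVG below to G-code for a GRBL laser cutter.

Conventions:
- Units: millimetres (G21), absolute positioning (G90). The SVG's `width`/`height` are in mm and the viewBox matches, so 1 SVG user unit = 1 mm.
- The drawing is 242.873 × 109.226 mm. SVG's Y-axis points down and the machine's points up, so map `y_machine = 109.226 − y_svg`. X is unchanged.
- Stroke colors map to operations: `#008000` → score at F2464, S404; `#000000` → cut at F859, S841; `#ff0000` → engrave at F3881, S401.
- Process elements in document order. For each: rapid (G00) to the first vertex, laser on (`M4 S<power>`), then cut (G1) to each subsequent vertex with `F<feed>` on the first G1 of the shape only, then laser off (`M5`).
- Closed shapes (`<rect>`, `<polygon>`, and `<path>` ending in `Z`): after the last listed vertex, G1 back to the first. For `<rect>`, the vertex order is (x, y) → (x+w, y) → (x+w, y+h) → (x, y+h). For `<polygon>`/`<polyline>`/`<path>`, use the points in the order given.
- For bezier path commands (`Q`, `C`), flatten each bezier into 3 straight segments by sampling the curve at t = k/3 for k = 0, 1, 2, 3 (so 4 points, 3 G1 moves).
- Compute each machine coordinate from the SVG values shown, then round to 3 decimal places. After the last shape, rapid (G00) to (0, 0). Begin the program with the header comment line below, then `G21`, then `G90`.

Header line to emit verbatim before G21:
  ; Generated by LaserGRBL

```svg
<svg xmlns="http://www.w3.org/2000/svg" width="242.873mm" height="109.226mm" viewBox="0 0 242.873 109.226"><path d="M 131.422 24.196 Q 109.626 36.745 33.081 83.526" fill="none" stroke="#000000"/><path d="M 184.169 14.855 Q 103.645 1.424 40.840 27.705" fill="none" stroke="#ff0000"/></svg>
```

; Generated by LaserGRBL
G21
G90
G00 X131.422 Y85.030
M4 S841
G1 X110.808 Y72.860 F859
G1 X78.028 Y53.084
G1 X33.081 Y25.700
M5
G00 X184.169 Y94.371
M4 S401
G1 X132.455 Y98.913 F3881
G1 X84.679 Y94.629
G1 X40.840 Y81.521
M5
G00 X0.000 Y0.000

viewBox `0 0 242.873 109.226` with mm width/height → 1 unit = 1 mm. Flip: y_m = 109.226 − y_svg.

**Shape 1** — `<path>` quadratic bezier, stroke `#000000` → cut (S841, F859). Control points (SVG): P0=(131.422,24.196), P1=(109.626,36.745), P2=(33.081,83.526); sampled at t=k/3. Machine vertices: (131.422,85.030) → (110.808,72.860) → (78.028,53.084) → (33.081,25.700). Open path.

**Shape 2** — `<path>` quadratic bezier, stroke `#ff0000` → engrave (S401, F3881). Control points (SVG): P0=(184.169,14.855), P1=(103.645,1.424), P2=(40.840,27.705); sampled at t=k/3. Machine vertices: (184.169,94.371) → (132.455,98.913) → (84.679,94.629) → (40.840,81.521). Open path.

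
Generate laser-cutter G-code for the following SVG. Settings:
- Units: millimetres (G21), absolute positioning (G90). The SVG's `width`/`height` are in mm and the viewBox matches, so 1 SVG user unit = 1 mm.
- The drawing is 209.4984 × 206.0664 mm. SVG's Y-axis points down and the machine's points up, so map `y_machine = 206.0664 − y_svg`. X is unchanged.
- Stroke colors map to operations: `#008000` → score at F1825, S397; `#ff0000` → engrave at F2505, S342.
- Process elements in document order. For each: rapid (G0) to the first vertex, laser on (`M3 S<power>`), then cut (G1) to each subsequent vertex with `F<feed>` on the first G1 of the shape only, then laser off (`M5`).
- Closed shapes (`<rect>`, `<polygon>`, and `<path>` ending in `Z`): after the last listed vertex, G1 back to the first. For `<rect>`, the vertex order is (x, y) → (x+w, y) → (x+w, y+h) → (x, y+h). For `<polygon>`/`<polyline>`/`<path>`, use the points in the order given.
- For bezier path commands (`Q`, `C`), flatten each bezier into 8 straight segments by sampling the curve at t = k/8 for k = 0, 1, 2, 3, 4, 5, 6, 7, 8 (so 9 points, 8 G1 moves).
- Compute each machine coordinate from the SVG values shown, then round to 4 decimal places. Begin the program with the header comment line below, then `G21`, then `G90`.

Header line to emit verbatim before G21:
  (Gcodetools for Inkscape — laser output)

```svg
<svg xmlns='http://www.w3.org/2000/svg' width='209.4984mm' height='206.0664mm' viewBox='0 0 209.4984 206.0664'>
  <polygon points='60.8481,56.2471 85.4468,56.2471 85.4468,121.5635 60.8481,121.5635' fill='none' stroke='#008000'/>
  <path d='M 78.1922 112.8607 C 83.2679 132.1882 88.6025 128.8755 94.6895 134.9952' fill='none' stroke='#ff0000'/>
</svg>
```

viewBox `0 0 209.4984 206.0664` with mm width/height → 1 unit = 1 mm. Flip: y_m = 206.0664 − y_svg.

**Shape 1** — `<polygon>` rectangle, stroke `#008000` → score (S397, F1825). Machine vertices: (60.8481,149.8193) → (85.4468,149.8193) → (85.4468,84.5029) → (60.8481,84.5029) → (60.8481,149.8193). Closed: final G1 returns to the first vertex.

**Shape 2** — `<path>` cubic bezier, stroke `#ff0000` → engrave (S342, F2505). Control points (SVG): P0=(78.1922,112.8607), P1=(83.2679,132.1882), P2=(88.6025,128.8755), P3=(94.6895,134.9952); sampled at t=k/8. Machine vertices: (78.1922,93.2057) → (80.1087,86.9565) → (82.0552,82.4540) → (84.0376,79.3223) → (86.0616,77.1855) → (88.1330,75.6679) → (90.2576,74.3935) → (92.4412,72.9866) → (94.6895,71.0712). Open path.

(Gcodetools for Inkscape — laser output)
G21
G90
G0 X60.8481 Y149.8193
M3 S397
G1 X85.4468 Y149.8193 F1825
G1 X85.4468 Y84.5029
G1 X60.8481 Y84.5029
G1 X60.8481 Y149.8193
M5
G0 X78.1922 Y93.2057
M3 S342
G1 X80.1087 Y86.9565 F2505
G1 X82.0552 Y82.4540
G1 X84.0376 Y79.3223
G1 X86.0616 Y77.1855
G1 X88.1330 Y75.6679
G1 X90.2576 Y74.3935
G1 X92.4412 Y72.9866
G1 X94.6895 Y71.0712
M5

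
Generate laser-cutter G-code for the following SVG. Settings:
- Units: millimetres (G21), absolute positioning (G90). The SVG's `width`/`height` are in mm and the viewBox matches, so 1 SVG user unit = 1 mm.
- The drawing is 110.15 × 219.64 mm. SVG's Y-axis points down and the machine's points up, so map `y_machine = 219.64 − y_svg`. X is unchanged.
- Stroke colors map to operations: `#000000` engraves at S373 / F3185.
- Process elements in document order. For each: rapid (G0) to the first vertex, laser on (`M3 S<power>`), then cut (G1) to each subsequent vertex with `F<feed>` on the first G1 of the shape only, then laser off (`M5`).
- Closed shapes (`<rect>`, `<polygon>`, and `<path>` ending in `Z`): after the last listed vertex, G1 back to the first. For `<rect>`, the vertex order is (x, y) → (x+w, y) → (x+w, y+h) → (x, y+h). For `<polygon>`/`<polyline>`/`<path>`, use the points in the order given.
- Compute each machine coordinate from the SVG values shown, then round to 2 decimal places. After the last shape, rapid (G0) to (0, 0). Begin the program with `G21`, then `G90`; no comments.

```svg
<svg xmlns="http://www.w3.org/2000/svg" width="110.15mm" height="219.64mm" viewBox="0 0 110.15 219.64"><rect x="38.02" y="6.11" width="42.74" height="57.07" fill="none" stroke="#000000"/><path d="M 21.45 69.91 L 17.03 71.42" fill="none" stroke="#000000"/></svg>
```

viewBox `0 0 110.15 219.64` with mm width/height → 1 unit = 1 mm. Flip: y_m = 219.64 − y_svg.

**Shape 1** — `<rect>` rectangle, stroke `#000000` → engrave (S373, F3185). Machine vertices: (38.02,213.53) → (80.76,213.53) → (80.76,156.46) → (38.02,156.46) → (38.02,213.53). Closed: final G1 returns to the first vertex.

**Shape 2** — `<path>` line segment, stroke `#000000` → engrave (S373, F3185). Machine vertices: (21.45,149.73) → (17.03,148.22). Open path.

G21
G90
G0 X38.02 Y213.53
M3 S373
G1 X80.76 Y213.53 F3185
G1 X80.76 Y156.46
G1 X38.02 Y156.46
G1 X38.02 Y213.53
M5
G0 X21.45 Y149.73
M3 S373
G1 X17.03 Y148.22 F3185
M5
G0 X0.00 Y0.00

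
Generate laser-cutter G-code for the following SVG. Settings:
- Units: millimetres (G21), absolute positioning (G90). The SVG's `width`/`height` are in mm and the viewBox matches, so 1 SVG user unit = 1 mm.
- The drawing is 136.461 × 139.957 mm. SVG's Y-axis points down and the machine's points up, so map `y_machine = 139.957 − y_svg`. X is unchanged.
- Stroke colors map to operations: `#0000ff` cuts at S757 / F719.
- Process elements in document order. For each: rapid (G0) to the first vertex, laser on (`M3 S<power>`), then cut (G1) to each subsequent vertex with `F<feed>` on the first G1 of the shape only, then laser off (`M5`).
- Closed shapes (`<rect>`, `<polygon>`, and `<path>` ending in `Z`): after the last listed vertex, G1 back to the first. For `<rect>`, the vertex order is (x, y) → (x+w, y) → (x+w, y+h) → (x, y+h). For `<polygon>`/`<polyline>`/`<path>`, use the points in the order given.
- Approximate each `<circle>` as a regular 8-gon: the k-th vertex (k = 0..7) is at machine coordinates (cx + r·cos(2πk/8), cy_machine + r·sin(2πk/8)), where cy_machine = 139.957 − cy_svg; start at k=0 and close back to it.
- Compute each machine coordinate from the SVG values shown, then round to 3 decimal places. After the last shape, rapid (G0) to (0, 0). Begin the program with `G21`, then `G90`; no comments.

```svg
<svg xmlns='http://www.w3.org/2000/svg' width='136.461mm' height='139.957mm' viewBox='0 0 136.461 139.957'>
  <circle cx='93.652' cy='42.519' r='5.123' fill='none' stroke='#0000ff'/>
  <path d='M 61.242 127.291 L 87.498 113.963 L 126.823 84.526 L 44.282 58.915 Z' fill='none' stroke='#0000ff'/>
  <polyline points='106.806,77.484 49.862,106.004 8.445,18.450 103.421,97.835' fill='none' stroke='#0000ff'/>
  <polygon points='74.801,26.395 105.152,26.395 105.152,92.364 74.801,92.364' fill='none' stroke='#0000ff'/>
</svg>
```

viewBox `0 0 136.461 139.957` with mm width/height → 1 unit = 1 mm. Flip: y_m = 139.957 − y_svg.

**Shape 1** — `<circle>` circle, stroke `#0000ff` → cut (S757, F719). Machine vertices: (98.775,97.438) → (97.275,101.061) → (93.652,102.561) → (90.029,101.061) → (88.529,97.438) → (90.029,93.815) → (93.652,92.315) → (97.275,93.815) → (98.775,97.438). Closed: final G1 returns to the first vertex.

**Shape 2** — `<path>` closed polygon, stroke `#0000ff` → cut (S757, F719). Machine vertices: (61.242,12.666) → (87.498,25.994) → (126.823,55.431) → (44.282,81.042) → (61.242,12.666). Closed: final G1 returns to the first vertex.

**Shape 3** — `<polyline>` open polyline, stroke `#0000ff` → cut (S757, F719). Machine vertices: (106.806,62.473) → (49.862,33.953) → (8.445,121.507) → (103.421,42.122). Open path.

**Shape 4** — `<polygon>` rectangle, stroke `#0000ff` → cut (S757, F719). Machine vertices: (74.801,113.562) → (105.152,113.562) → (105.152,47.593) → (74.801,47.593) → (74.801,113.562). Closed: final G1 returns to the first vertex.

G21
G90
G0 X98.775 Y97.438
M3 S757
G1 X97.275 Y101.061 F719
G1 X93.652 Y102.561
G1 X90.029 Y101.061
G1 X88.529 Y97.438
G1 X90.029 Y93.815
G1 X93.652 Y92.315
G1 X97.275 Y93.815
G1 X98.775 Y97.438
M5
G0 X61.242 Y12.666
M3 S757
G1 X87.498 Y25.994 F719
G1 X126.823 Y55.431
G1 X44.282 Y81.042
G1 X61.242 Y12.666
M5
G0 X106.806 Y62.473
M3 S757
G1 X49.862 Y33.953 F719
G1 X8.445 Y121.507
G1 X103.421 Y42.122
M5
G0 X74.801 Y113.562
M3 S757
G1 X105.152 Y113.562 F719
G1 X105.152 Y47.593
G1 X74.801 Y47.593
G1 X74.801 Y113.562
M5
G0 X0.000 Y0.000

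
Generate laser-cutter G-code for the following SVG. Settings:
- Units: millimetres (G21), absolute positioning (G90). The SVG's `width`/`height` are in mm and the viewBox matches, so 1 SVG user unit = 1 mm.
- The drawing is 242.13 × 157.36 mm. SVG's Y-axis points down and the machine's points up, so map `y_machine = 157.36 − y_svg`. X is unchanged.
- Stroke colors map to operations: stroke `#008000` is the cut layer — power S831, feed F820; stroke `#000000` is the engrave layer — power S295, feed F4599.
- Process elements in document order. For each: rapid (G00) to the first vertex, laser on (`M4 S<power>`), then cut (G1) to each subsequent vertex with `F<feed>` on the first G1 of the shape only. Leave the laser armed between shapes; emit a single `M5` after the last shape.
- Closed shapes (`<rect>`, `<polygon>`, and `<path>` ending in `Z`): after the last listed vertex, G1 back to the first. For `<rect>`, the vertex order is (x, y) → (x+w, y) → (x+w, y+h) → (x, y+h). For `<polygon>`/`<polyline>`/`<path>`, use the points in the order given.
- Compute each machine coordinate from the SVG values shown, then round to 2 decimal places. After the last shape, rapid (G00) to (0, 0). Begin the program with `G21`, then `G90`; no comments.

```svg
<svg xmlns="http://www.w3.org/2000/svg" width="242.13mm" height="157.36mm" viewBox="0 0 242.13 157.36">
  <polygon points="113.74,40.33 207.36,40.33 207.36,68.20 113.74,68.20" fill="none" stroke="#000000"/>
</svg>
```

viewBox `0 0 242.13 157.36` with mm width/height → 1 unit = 1 mm. Flip: y_m = 157.36 − y_svg.

**Shape 1** — `<polygon>` rectangle, stroke `#000000` → engrave (S295, F4599). Machine vertices: (113.74,117.03) → (207.36,117.03) → (207.36,89.16) → (113.74,89.16) → (113.74,117.03). Closed: final G1 returns to the first vertex.

G21
G90
G00 X113.74 Y117.03
M4 S295
G1 X207.36 Y117.03 F4599
G1 X207.36 Y89.16
G1 X113.74 Y89.16
G1 X113.74 Y117.03
M5
G00 X0.00 Y0.00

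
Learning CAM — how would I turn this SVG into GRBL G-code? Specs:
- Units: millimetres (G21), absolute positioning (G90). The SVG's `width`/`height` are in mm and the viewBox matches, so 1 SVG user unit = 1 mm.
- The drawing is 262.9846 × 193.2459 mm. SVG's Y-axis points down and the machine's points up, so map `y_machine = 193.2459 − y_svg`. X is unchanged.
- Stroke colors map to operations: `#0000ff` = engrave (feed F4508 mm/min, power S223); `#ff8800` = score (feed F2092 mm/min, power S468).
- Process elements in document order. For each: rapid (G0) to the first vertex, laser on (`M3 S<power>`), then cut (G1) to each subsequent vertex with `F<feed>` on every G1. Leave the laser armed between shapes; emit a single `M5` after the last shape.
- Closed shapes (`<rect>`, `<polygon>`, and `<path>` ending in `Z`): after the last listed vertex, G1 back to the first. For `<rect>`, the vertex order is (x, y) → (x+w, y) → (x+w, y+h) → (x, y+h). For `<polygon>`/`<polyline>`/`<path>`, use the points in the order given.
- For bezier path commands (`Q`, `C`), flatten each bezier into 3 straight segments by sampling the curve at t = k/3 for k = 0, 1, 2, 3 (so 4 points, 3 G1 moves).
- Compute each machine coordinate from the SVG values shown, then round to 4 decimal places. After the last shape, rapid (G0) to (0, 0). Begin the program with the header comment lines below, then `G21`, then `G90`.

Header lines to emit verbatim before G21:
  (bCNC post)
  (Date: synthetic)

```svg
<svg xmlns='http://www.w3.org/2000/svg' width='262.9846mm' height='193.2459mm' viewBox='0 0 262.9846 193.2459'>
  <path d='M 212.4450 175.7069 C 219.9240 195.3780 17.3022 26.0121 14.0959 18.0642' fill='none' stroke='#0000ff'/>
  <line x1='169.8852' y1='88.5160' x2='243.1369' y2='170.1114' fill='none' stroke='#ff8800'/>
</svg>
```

viewBox `0 0 262.9846 193.2459` with mm width/height → 1 unit = 1 mm. Flip: y_m = 193.2459 − y_svg.

**Shape 1** — `<path>` cubic bezier, stroke `#0000ff` → engrave (S223, F4508). Control points (SVG): P0=(212.4450,175.7069), P1=(219.9240,195.3780), P2=(17.3022,26.0121), P3=(14.0959,18.0642); sampled at t=k/3. Machine vertices: (212.4450,17.5390) → (165.0577,47.9004) → (68.6068,126.4076) → (14.0959,175.1817). Open path.

**Shape 2** — `<line>` line segment, stroke `#ff8800` → score (S468, F2092). Machine vertices: (169.8852,104.7299) → (243.1369,23.1345). Open path.

(bCNC post)
(Date: synthetic)
G21
G90
G0 X212.4450 Y17.5390
M3 S223
G1 X165.0577 Y47.9004 F4508
G1 X68.6068 Y126.4076 F4508
G1 X14.0959 Y175.1817 F4508
G0 X169.8852 Y104.7299
M3 S468
G1 X243.1369 Y23.1345 F2092
M5
G0 X0.0000 Y0.0000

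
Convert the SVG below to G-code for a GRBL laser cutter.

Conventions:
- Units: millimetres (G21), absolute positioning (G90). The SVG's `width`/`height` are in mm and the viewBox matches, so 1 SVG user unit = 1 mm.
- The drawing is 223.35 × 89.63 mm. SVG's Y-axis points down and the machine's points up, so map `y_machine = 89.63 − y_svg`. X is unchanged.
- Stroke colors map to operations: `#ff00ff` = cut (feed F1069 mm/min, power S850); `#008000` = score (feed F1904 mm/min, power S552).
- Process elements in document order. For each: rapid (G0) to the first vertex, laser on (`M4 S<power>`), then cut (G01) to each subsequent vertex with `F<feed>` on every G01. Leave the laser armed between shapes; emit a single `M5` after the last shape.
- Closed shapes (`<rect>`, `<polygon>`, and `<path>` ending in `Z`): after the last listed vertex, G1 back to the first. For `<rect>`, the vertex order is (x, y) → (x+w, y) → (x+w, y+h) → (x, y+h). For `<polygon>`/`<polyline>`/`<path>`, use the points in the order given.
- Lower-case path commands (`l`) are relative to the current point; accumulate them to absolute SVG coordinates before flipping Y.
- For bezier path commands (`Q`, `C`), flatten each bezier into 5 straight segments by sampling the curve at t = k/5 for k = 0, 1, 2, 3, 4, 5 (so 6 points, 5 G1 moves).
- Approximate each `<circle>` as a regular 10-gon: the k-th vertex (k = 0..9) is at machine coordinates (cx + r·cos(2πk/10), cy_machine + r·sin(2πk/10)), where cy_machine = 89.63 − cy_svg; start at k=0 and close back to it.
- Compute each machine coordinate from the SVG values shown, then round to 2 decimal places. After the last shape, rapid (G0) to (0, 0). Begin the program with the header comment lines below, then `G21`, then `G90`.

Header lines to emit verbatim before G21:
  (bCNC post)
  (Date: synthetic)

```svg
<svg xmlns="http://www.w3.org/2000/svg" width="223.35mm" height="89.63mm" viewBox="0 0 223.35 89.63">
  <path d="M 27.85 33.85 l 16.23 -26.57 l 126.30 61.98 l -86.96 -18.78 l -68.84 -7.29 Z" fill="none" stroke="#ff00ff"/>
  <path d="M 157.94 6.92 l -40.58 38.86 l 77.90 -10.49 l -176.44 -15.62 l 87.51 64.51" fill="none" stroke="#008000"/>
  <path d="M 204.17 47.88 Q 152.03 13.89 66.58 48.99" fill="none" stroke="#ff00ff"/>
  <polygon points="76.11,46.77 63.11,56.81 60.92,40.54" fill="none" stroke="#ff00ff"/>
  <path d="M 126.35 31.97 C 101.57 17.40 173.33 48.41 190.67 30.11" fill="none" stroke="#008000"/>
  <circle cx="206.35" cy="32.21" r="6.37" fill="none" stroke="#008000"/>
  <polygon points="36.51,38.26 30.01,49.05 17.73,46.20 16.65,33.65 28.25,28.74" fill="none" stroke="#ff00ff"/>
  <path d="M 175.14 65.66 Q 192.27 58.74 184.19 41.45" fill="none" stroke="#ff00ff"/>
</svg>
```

(bCNC post)
(Date: synthetic)
G21
G90
G0 X27.85 Y55.78
M4 S850
G01 X44.08 Y82.35 F1069
G01 X170.38 Y20.37 F1069
G01 X83.42 Y39.15 F1069
G01 X14.58 Y46.44 F1069
G01 X27.85 Y55.78 F1069
G0 X157.94 Y82.71
M4 S552
G01 X117.36 Y43.85 F1904
G01 X195.26 Y54.34 F1904
G01 X18.82 Y69.96 F1904
G01 X106.33 Y5.45 F1904
G0 X204.17 Y41.75
M4 S850
G01 X181.98 Y52.58 F1069
G01 X157.13 Y57.89 F1069
G01 X129.61 Y57.67 F1069
G01 X99.43 Y51.92 F1069
G01 X66.58 Y40.64 F1069
G0 X76.11 Y42.86
M4 S850
G01 X63.11 Y32.82 F1069
G01 X60.92 Y49.09 F1069
G01 X76.11 Y42.86 F1069
G0 X126.35 Y57.66
M4 S552
G01 X121.86 Y61.69 F1904
G01 X133.29 Y59.34 F1904
G01 X153.40 Y55.16 F1904
G01 X174.94 Y53.70 F1904
G01 X190.67 Y59.52 F1904
G0 X212.72 Y57.42
M4 S552
G01 X211.50 Y61.16 F1904
G01 X208.32 Y63.48 F1904
G01 X204.38 Y63.48 F1904
G01 X201.20 Y61.16 F1904
G01 X199.98 Y57.42 F1904
G01 X201.20 Y53.68 F1904
G01 X204.38 Y51.36 F1904
G01 X208.32 Y51.36 F1904
G01 X211.50 Y53.68 F1904
G01 X212.72 Y57.42 F1904
G0 X36.51 Y51.37
M4 S850
G01 X30.01 Y40.58 F1069
G01 X17.73 Y43.43 F1069
G01 X16.65 Y55.98 F1069
G01 X28.25 Y60.89 F1069
G01 X36.51 Y51.37 F1069
G0 X175.14 Y23.97
M4 S850
G01 X180.98 Y27.15 F1069
G01 X184.81 Y31.17 F1069
G01 X186.62 Y36.01 F1069
G01 X186.41 Y41.68 F1069
G01 X184.19 Y48.18 F1069
M5
G0 X0.00 Y0.00

Since the viewBox matches the mm dimensions, user units are millimetres directly. The only transform is the Y-flip y_m = 89.63 − y_svg.

Shape 1 is a closed polygon drawn with `<path>`. Its stroke #ff00ff means cut at S850, F1069. After flipping Y the toolpath is (27.85,55.78) → (44.08,82.35) → (170.38,20.37) → (83.42,39.15) → (14.58,46.44) → (27.85,55.78), returning to the start.

Shape 2 is a open polyline drawn with `<path>`. Its stroke #008000 means score at S552, F1904. After flipping Y the toolpath is (157.94,82.71) → (117.36,43.85) → (195.26,54.34) → (18.82,69.96) → (106.33,5.45).

Shape 3 is a quadratic bezier drawn with `<path>`. Its stroke #ff00ff means cut at S850, F1069. After flipping Y the toolpath is (204.17,41.75) → (181.98,52.58) → (157.13,57.89) → (129.61,57.67) → (99.43,51.92) → (66.58,40.64).

Shape 4 is a regular polygon drawn with `<polygon>`. Its stroke #ff00ff means cut at S850, F1069. After flipping Y the toolpath is (76.11,42.86) → (63.11,32.82) → (60.92,49.09) → (76.11,42.86), returning to the start.

Shape 5 is a cubic bezier drawn with `<path>`. Its stroke #008000 means score at S552, F1904. After flipping Y the toolpath is (126.35,57.66) → (121.86,61.69) → (133.29,59.34) → (153.40,55.16) → (174.94,53.70) → (190.67,59.52).

Shape 6 is a circle drawn with `<circle>`. Its stroke #008000 means score at S552, F1904. After flipping Y the toolpath is (212.72,57.42) → (211.50,61.16) → (208.32,63.48) → (204.38,63.48) → (201.20,61.16) → (199.98,57.42) → (201.20,53.68) → (204.38,51.36) → (208.32,51.36) → (211.50,53.68) → (212.72,57.42), returning to the start.

Shape 7 is a regular polygon drawn with `<polygon>`. Its stroke #ff00ff means cut at S850, F1069. After flipping Y the toolpath is (36.51,51.37) → (30.01,40.58) → (17.73,43.43) → (16.65,55.98) → (28.25,60.89) → (36.51,51.37), returning to the start.

Shape 8 is a quadratic bezier drawn with `<path>`. Its stroke #ff00ff means cut at S850, F1069. After flipping Y the toolpath is (175.14,23.97) → (180.98,27.15) → (184.81,31.17) → (186.62,36.01) → (186.41,41.68) → (184.19,48.18).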